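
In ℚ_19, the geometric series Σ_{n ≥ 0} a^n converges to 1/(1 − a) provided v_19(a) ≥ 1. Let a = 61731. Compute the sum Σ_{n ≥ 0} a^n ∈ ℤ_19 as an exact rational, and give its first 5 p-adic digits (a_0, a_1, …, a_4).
Σ a^n = 1/(1 − a) = -1/61730;  first 5 digits = (1, 0, 0, 9, 0)

v_19(a) = 3 ≥ 1, so the series converges in ℤ_19 to 1/(1 − a) = 1/(1 − 61731) = -1/61730. Expand this rational in ℤ_19: compute digits iteratively via d_i = x_i mod 19, x_{i+1} = (x_i − d_i)/19. The first 5 digits are (1, 0, 0, 9, 0).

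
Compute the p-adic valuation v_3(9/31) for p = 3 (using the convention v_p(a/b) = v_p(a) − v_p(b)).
v_3(9/31) = 2

Factor powers of 3 from the numerator and denominator of the reduced fraction: 9 = 3^2 · 1 and 31 = 3^0 · 31. Apply v_p(a/b) = v_p(a) − v_p(b): v_3(9/31) = 2 − 0 = 2.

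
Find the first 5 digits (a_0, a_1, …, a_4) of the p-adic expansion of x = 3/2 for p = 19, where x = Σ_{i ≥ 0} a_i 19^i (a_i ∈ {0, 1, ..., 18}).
(a_0, …, a_4) = (11, 9, 9, 9, 9)

v_19(3/2) = 0 (numerator and denominator both coprime to 19), so x ∈ ℤ_19^×. Compute digits iteratively via a_i = x_i mod 19, x_{i+1} = (x_i − a_i)/19, with x_0 = x:
  x_0 = 3/2;  a_0 = 11;  x_1 = (x_0 − 11)/19 = -1/2
  x_1 = -1/2;  a_1 = 9;  x_2 = (x_1 − 9)/19 = -1/2
  x_2 = -1/2;  a_2 = 9;  x_3 = (x_2 − 9)/19 = -1/2
  x_3 = -1/2;  a_3 = 9;  x_4 = (x_3 − 9)/19 = -1/2
  x_4 = -1/2;  a_4 = 9;  x_5 = (x_4 − 9)/19 = -1/2
Digits: (11, 9, 9, 9, 9).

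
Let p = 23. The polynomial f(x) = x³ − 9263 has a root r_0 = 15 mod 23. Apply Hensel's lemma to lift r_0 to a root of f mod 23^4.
r_3 = 165270 (mod 279841)

Hensel: r_{i+1} = r_i − f(r_i)/f′(r_i) mod 23^{i+2}, where f′(x) = 3x². Iterate:
  r_0 = 15 (mod 23)
  r_1 = 222 (mod 529)
  r_2 = 7099 (mod 12167)
  r_3 = 165270 (mod 279841)
Final: r = 165270 with f(r) ≡ 0 mod 23^4.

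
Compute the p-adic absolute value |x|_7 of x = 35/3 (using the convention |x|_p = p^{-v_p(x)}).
|35/3|_7 = 1/7

Step 1 — compute v_7(x) by factoring powers of 7 out of the numerator and denominator: v_7(35/3) = 1. Step 2 — apply |x|_p = p^{-v_p(x)} = 7^{-1} = 1/7.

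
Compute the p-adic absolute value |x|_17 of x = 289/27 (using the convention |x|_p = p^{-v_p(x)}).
|289/27|_17 = 1/289

Step 1 — compute v_17(x) by factoring powers of 17 out of the numerator and denominator: v_17(289/27) = 2. Step 2 — apply |x|_p = p^{-v_p(x)} = 17^{-2} = 1/289.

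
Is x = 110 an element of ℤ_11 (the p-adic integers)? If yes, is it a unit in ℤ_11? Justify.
x ∈ ℤ_11 but not a unit; v_11(x) = 1 > 0

ℤ_11 = {x ∈ ℚ_11 : v_11(x) ≥ 0} and ℤ_11^× = {x ∈ ℤ_11 : v_11(x) = 0}. Here v_11(110) = v_11(num) − v_11(den) = 1; compare against these criteria.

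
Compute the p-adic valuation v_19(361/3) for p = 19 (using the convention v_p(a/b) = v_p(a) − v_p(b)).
v_19(361/3) = 2

Factor powers of 19 from the numerator and denominator of the reduced fraction: 361 = 19^2 · 1 and 3 = 19^0 · 3. Apply v_p(a/b) = v_p(a) − v_p(b): v_19(361/3) = 2 − 0 = 2.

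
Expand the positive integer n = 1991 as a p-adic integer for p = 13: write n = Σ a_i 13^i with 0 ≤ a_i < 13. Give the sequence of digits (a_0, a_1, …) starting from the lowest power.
(a_0, a_1, …) = (2, 10, 11)

Repeated division by 13 gives the digits low-to-high: 1991 = 2 + 10·13^1 + 11·13^2. Digit sequence: (2, 10, 11).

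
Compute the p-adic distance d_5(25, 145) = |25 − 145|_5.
d_5(25, 145) = 1/5

Step 1 — x − y = 25 − 145 = -120. Step 2 — v_5(-120) = 1 (factor: -120 = −(5^1 · 24); the sign does not affect v_p). Step 3 — |x − y|_5 = 5^{-1} = 1/5.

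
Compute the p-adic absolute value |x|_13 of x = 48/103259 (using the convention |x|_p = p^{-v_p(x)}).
|48/103259|_13 = 2197

Step 1 — compute v_13(x) by factoring powers of 13 out of the numerator and denominator: v_13(48/103259) = -3. Step 2 — apply |x|_p = p^{-v_p(x)} = 13^{3} = 2197.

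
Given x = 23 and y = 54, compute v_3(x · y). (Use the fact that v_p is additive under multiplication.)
v_3(1242) = 3

v_p(x) = 0 (factor: 23 = 3^0 · 23); v_p(y) = 3 (factor: 54 = 3^3 · 2). Additivity: v_p(xy) = v_p(x) + v_p(y) = 0 + 3 = 3. (Direct check: xy = 1242 = 3^3 · (46).)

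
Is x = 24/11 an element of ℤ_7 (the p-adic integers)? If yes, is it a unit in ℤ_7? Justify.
x ∈ ℤ_7^× (unit); v_7(x) = 0

ℤ_7 = {x ∈ ℚ_7 : v_7(x) ≥ 0} and ℤ_7^× = {x ∈ ℤ_7 : v_7(x) = 0}. Here v_7(24/11) = v_7(num) − v_7(den) = 0; compare against these criteria.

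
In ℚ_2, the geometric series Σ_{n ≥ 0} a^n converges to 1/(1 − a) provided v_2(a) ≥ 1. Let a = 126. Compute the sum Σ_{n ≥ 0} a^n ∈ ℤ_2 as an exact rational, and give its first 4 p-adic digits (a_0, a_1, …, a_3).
Σ a^n = 1/(1 − a) = -1/125;  first 4 digits = (1, 1, 0, 1)

v_2(a) = 1 ≥ 1, so the series converges in ℤ_2 to 1/(1 − a) = 1/(1 − 126) = -1/125. Expand this rational in ℤ_2: compute digits iteratively via d_i = x_i mod 2, x_{i+1} = (x_i − d_i)/2. The first 4 digits are (1, 1, 0, 1).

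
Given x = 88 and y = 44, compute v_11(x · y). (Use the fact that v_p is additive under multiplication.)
v_11(3872) = 2

v_p(x) = 1 (factor: 88 = 11^1 · 8); v_p(y) = 1 (factor: 44 = 11^1 · 4). Additivity: v_p(xy) = v_p(x) + v_p(y) = 1 + 1 = 2. (Direct check: xy = 3872 = 11^2 · (32).)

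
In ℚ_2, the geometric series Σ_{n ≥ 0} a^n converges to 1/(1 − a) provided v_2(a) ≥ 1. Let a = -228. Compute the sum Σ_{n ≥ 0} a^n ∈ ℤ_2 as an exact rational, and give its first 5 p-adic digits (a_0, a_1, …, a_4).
Σ a^n = 1/(1 − a) = 1/229;  first 5 digits = (1, 0, 1, 1, 0)

v_2(a) = 2 ≥ 1, so the series converges in ℤ_2 to 1/(1 − a) = 1/(1 − (-228)) = 1/229. Expand this rational in ℤ_2: compute digits iteratively via d_i = x_i mod 2, x_{i+1} = (x_i − d_i)/2. The first 5 digits are (1, 0, 1, 1, 0).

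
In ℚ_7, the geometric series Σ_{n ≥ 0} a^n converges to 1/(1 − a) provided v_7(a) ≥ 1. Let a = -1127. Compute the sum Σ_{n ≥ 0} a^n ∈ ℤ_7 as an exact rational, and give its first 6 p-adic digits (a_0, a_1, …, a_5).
Σ a^n = 1/(1 − a) = 1/1128;  first 6 digits = (1, 0, 5, 3, 3, 5)

v_7(a) = 2 ≥ 1, so the series converges in ℤ_7 to 1/(1 − a) = 1/(1 − (-1127)) = 1/1128. Expand this rational in ℤ_7: compute digits iteratively via d_i = x_i mod 7, x_{i+1} = (x_i − d_i)/7. The first 6 digits are (1, 0, 5, 3, 3, 5).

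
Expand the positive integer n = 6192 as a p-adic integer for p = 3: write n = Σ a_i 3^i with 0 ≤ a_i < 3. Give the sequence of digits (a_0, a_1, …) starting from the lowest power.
(a_0, a_1, …) = (0, 0, 1, 1, 1, 1, 2, 2)

Repeated division by 3 gives the digits low-to-high: 6192 = 1·3^2 + 1·3^3 + 1·3^4 + 1·3^5 + 2·3^6 + 2·3^7. Digit sequence: (0, 0, 1, 1, 1, 1, 2, 2).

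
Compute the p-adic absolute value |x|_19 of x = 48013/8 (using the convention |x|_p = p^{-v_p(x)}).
|48013/8|_19 = 1/6859

Step 1 — compute v_19(x) by factoring powers of 19 out of the numerator and denominator: v_19(48013/8) = 3. Step 2 — apply |x|_p = p^{-v_p(x)} = 19^{-3} = 1/6859.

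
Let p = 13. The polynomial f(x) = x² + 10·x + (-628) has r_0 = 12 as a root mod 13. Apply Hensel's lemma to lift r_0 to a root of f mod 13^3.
r_2 = 818 (mod 2197)

Hensel: r_{i+1} = r_i − f(r_i)·(f′(r_i))^{-1} mod 13^{i+2}, f′(x) = 2x + 10. Iterate:
  r_0 = 12 (mod 13)
  r_1 = 142 (mod 169)
  r_2 = 818 (mod 2197)
Final: r = 818 satisfies f(r) ≡ 0 mod 13^3.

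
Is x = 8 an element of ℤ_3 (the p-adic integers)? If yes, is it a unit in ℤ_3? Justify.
x ∈ ℤ_3^× (unit); v_3(x) = 0

ℤ_3 = {x ∈ ℚ_3 : v_3(x) ≥ 0} and ℤ_3^× = {x ∈ ℤ_3 : v_3(x) = 0}. Here v_3(8) = v_3(num) − v_3(den) = 0; compare against these criteria.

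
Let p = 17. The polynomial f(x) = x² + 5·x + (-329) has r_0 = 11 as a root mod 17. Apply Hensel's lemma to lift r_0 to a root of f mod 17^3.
r_2 = 1269 (mod 4913)

Hensel: r_{i+1} = r_i − f(r_i)·(f′(r_i))^{-1} mod 17^{i+2}, f′(x) = 2x + 5. Iterate:
  r_0 = 11 (mod 17)
  r_1 = 113 (mod 289)
  r_2 = 1269 (mod 4913)
Final: r = 1269 satisfies f(r) ≡ 0 mod 17^3.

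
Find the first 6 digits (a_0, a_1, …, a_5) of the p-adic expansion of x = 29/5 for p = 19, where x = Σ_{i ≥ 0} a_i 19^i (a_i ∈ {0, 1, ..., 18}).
(a_0, …, a_5) = (2, 4, 15, 3, 15, 3)

v_19(29/5) = 0 (numerator and denominator both coprime to 19), so x ∈ ℤ_19^×. Compute digits iteratively via a_i = x_i mod 19, x_{i+1} = (x_i − a_i)/19, with x_0 = x:
  x_0 = 29/5;  a_0 = 2;  x_1 = (x_0 − 2)/19 = 1/5
  x_1 = 1/5;  a_1 = 4;  x_2 = (x_1 − 4)/19 = -1/5
  x_2 = -1/5;  a_2 = 15;  x_3 = (x_2 − 15)/19 = -4/5
  x_3 = -4/5;  a_3 = 3;  x_4 = (x_3 − 3)/19 = -1/5
  x_4 = -1/5;  a_4 = 15;  x_5 = (x_4 − 15)/19 = -4/5
  x_5 = -4/5;  a_5 = 3;  x_6 = (x_5 − 3)/19 = -1/5
Digits: (2, 4, 15, 3, 15, 3).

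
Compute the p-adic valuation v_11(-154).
v_11(-154) = 1

v_11(n) is the largest exponent k such that 11^k divides n. Factor out: -154 = -11^1 · 14. (Sign doesn't affect v_p.) So v_11(-154) = 1.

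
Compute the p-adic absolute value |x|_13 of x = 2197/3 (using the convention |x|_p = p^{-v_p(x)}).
|2197/3|_13 = 1/2197

Step 1 — compute v_13(x) by factoring powers of 13 out of the numerator and denominator: v_13(2197/3) = 3. Step 2 — apply |x|_p = p^{-v_p(x)} = 13^{-3} = 1/2197.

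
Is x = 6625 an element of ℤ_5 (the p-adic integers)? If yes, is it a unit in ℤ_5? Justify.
x ∈ ℤ_5 but not a unit; v_5(x) = 3 > 0

ℤ_5 = {x ∈ ℚ_5 : v_5(x) ≥ 0} and ℤ_5^× = {x ∈ ℤ_5 : v_5(x) = 0}. Here v_5(6625) = v_5(num) − v_5(den) = 3; compare against these criteria.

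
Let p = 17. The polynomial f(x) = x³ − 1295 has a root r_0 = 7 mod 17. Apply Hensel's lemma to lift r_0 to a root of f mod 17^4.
r_3 = 16225 (mod 83521)

Hensel: r_{i+1} = r_i − f(r_i)/f′(r_i) mod 17^{i+2}, where f′(x) = 3x². Iterate:
  r_0 = 7 (mod 17)
  r_1 = 41 (mod 289)
  r_2 = 1486 (mod 4913)
  r_3 = 16225 (mod 83521)
Final: r = 16225 with f(r) ≡ 0 mod 17^4.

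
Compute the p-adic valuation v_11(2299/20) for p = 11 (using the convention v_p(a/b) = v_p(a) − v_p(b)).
v_11(2299/20) = 2

Factor powers of 11 from the numerator and denominator of the reduced fraction: 2299 = 11^2 · 19 and 20 = 11^0 · 20. Apply v_p(a/b) = v_p(a) − v_p(b): v_11(2299/20) = 2 − 0 = 2.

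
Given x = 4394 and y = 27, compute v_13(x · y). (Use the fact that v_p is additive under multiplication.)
v_13(118638) = 3

v_p(x) = 3 (factor: 4394 = 13^3 · 2); v_p(y) = 0 (factor: 27 = 13^0 · 27). Additivity: v_p(xy) = v_p(x) + v_p(y) = 3 + 0 = 3. (Direct check: xy = 118638 = 13^3 · (54).)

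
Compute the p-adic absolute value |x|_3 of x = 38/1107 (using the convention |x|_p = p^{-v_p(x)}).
|38/1107|_3 = 27

Step 1 — compute v_3(x) by factoring powers of 3 out of the numerator and denominator: v_3(38/1107) = -3. Step 2 — apply |x|_p = p^{-v_p(x)} = 3^{3} = 27.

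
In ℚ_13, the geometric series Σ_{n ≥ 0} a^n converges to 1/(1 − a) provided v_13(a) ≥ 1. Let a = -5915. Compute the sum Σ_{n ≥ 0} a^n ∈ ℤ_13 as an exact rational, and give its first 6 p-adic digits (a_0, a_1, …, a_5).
Σ a^n = 1/(1 − a) = 1/5916;  first 6 digits = (1, 0, 4, 10, 2, 3)

v_13(a) = 2 ≥ 1, so the series converges in ℤ_13 to 1/(1 − a) = 1/(1 − (-5915)) = 1/5916. Expand this rational in ℤ_13: compute digits iteratively via d_i = x_i mod 13, x_{i+1} = (x_i − d_i)/13. The first 6 digits are (1, 0, 4, 10, 2, 3).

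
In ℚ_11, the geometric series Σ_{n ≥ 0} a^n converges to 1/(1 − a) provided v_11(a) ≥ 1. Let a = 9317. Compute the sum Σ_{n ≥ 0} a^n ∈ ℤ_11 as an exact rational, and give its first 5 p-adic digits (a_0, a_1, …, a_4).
Σ a^n = 1/(1 − a) = -1/9316;  first 5 digits = (1, 0, 0, 7, 0)

v_11(a) = 3 ≥ 1, so the series converges in ℤ_11 to 1/(1 − a) = 1/(1 − 9317) = -1/9316. Expand this rational in ℤ_11: compute digits iteratively via d_i = x_i mod 11, x_{i+1} = (x_i − d_i)/11. The first 5 digits are (1, 0, 0, 7, 0).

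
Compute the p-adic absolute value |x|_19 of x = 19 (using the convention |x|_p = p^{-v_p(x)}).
|19|_19 = 1/19

Step 1 — compute v_19(x) by factoring powers of 19 out of the numerator and denominator: v_19(19) = 1. Step 2 — apply |x|_p = p^{-v_p(x)} = 19^{-1} = 1/19.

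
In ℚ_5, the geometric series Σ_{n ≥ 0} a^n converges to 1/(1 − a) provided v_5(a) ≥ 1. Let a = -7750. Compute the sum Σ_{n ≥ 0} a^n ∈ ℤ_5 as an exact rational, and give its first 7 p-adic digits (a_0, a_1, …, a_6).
Σ a^n = 1/(1 − a) = 1/7751;  first 7 digits = (1, 0, 0, 3, 2, 2, 3)

v_5(a) = 3 ≥ 1, so the series converges in ℤ_5 to 1/(1 − a) = 1/(1 − (-7750)) = 1/7751. Expand this rational in ℤ_5: compute digits iteratively via d_i = x_i mod 5, x_{i+1} = (x_i − d_i)/5. The first 7 digits are (1, 0, 0, 3, 2, 2, 3).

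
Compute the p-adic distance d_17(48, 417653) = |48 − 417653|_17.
d_17(48, 417653) = 1/83521

Step 1 — x − y = 48 − 417653 = -417605. Step 2 — v_17(-417605) = 4 (factor: -417605 = −(17^4 · 5); the sign does not affect v_p). Step 3 — |x − y|_17 = 17^{-4} = 1/83521.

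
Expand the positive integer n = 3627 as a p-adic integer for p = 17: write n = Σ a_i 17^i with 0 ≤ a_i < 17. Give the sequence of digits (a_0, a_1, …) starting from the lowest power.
(a_0, a_1, …) = (6, 9, 12)

Repeated division by 17 gives the digits low-to-high: 3627 = 6 + 9·17^1 + 12·17^2. Digit sequence: (6, 9, 12).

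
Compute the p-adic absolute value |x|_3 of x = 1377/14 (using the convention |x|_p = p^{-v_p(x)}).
|1377/14|_3 = 1/81

Step 1 — compute v_3(x) by factoring powers of 3 out of the numerator and denominator: v_3(1377/14) = 4. Step 2 — apply |x|_p = p^{-v_p(x)} = 3^{-4} = 1/81.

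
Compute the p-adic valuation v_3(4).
v_3(4) = 0

v_3(n) is the largest exponent k such that 3^k divides n. Factor out: 4 = 3^0 · 4. (Sign doesn't affect v_p.) So v_3(4) = 0.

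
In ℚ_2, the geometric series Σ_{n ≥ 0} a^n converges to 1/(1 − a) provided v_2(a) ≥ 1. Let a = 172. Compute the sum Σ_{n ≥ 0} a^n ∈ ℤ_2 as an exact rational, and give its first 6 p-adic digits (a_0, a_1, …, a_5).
Σ a^n = 1/(1 − a) = -1/171;  first 6 digits = (1, 0, 1, 1, 1, 1)

v_2(a) = 2 ≥ 1, so the series converges in ℤ_2 to 1/(1 − a) = 1/(1 − 172) = -1/171. Expand this rational in ℤ_2: compute digits iteratively via d_i = x_i mod 2, x_{i+1} = (x_i − d_i)/2. The first 6 digits are (1, 0, 1, 1, 1, 1).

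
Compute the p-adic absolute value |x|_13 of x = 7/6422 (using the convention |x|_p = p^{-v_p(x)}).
|7/6422|_13 = 169

Step 1 — compute v_13(x) by factoring powers of 13 out of the numerator and denominator: v_13(7/6422) = -2. Step 2 — apply |x|_p = p^{-v_p(x)} = 13^{2} = 169.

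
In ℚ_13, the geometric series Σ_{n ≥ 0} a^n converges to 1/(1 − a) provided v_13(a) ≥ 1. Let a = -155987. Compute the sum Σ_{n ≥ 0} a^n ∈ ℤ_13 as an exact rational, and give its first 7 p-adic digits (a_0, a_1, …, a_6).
Σ a^n = 1/(1 − a) = 1/155988;  first 7 digits = (1, 0, 0, 7, 7, 12, 9)

v_13(a) = 3 ≥ 1, so the series converges in ℤ_13 to 1/(1 − a) = 1/(1 − (-155987)) = 1/155988. Expand this rational in ℤ_13: compute digits iteratively via d_i = x_i mod 13, x_{i+1} = (x_i − d_i)/13. The first 7 digits are (1, 0, 0, 7, 7, 12, 9).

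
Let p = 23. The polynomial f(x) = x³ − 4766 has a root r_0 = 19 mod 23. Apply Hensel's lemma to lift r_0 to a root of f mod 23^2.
r_1 = 295 (mod 529)

Hensel: r_{i+1} = r_i − f(r_i)/f′(r_i) mod 23^{i+2}, where f′(x) = 3x². Iterate:
  r_0 = 19 (mod 23)
  r_1 = 295 (mod 529)
Final: r = 295 with f(r) ≡ 0 mod 23^2.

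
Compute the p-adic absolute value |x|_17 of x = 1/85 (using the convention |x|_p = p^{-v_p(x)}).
|1/85|_17 = 17

Step 1 — compute v_17(x) by factoring powers of 17 out of the numerator and denominator: v_17(1/85) = -1. Step 2 — apply |x|_p = p^{-v_p(x)} = 17^{1} = 17.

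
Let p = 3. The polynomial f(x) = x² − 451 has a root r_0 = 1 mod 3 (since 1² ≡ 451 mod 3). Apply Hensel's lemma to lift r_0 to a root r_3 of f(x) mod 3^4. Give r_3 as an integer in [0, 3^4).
r_3 = 64 (mod 81)

Hensel's recurrence: r_{i+1} = r_i − f(r_i)·(f′(r_i))^{-1} mod 3^{i+2}, with f′(x) = 2x. Iterate:
  r_0 = 1 (mod 3)
  r_1 = 1 (mod 9)
  r_2 = 10 (mod 27)
  r_3 = 64 (mod 81)
Final: r_3 = 64, and one checks f(r_3) ≡ 0 mod 3^4.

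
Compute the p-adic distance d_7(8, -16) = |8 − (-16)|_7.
d_7(8, -16) = 1

Step 1 — x − y = 8 − (-16) = 24. Step 2 — v_7(24) = 0 (factor: 24 = (7^0 · 24); the sign does not affect v_p). Step 3 — |x − y|_7 = 7^{0} = 1.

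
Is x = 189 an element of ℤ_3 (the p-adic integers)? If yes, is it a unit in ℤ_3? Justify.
x ∈ ℤ_3 but not a unit; v_3(x) = 3 > 0

ℤ_3 = {x ∈ ℚ_3 : v_3(x) ≥ 0} and ℤ_3^× = {x ∈ ℤ_3 : v_3(x) = 0}. Here v_3(189) = v_3(num) − v_3(den) = 3; compare against these criteria.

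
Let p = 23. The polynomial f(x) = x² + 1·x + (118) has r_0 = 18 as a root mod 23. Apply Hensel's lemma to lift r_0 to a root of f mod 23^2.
r_1 = 363 (mod 529)

Hensel: r_{i+1} = r_i − f(r_i)·(f′(r_i))^{-1} mod 23^{i+2}, f′(x) = 2x + 1. Iterate:
  r_0 = 18 (mod 23)
  r_1 = 363 (mod 529)
Final: r = 363 satisfies f(r) ≡ 0 mod 23^2.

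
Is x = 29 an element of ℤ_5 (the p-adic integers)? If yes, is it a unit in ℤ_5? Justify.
x ∈ ℤ_5^× (unit); v_5(x) = 0

ℤ_5 = {x ∈ ℚ_5 : v_5(x) ≥ 0} and ℤ_5^× = {x ∈ ℤ_5 : v_5(x) = 0}. Here v_5(29) = v_5(num) − v_5(den) = 0; compare against these criteria.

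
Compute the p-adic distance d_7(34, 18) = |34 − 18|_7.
d_7(34, 18) = 1

Step 1 — x − y = 34 − 18 = 16. Step 2 — v_7(16) = 0 (factor: 16 = (7^0 · 16); the sign does not affect v_p). Step 3 — |x − y|_7 = 7^{0} = 1.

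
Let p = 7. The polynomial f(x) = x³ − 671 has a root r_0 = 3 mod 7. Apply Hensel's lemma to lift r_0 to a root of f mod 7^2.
r_1 = 45 (mod 49)

Hensel: r_{i+1} = r_i − f(r_i)/f′(r_i) mod 7^{i+2}, where f′(x) = 3x². Iterate:
  r_0 = 3 (mod 7)
  r_1 = 45 (mod 49)
Final: r = 45 with f(r) ≡ 0 mod 7^2.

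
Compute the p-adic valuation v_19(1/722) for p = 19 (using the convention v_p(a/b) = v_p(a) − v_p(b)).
v_19(1/722) = -2

Factor powers of 19 from the numerator and denominator of the reduced fraction: 1 = 19^0 · 1 and 722 = 19^2 · 2. Apply v_p(a/b) = v_p(a) − v_p(b): v_19(1/722) = 0 − 2 = -2.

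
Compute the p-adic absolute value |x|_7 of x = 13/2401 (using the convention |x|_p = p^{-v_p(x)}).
|13/2401|_7 = 2401

Step 1 — compute v_7(x) by factoring powers of 7 out of the numerator and denominator: v_7(13/2401) = -4. Step 2 — apply |x|_p = p^{-v_p(x)} = 7^{4} = 2401.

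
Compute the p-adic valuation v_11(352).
v_11(352) = 1

v_11(n) is the largest exponent k such that 11^k divides n. Factor out: 352 = 11^1 · 32. (Sign doesn't affect v_p.) So v_11(352) = 1.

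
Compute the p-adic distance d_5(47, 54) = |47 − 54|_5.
d_5(47, 54) = 1

Step 1 — x − y = 47 − 54 = -7. Step 2 — v_5(-7) = 0 (factor: -7 = −(5^0 · 7); the sign does not affect v_p). Step 3 — |x − y|_5 = 5^{0} = 1.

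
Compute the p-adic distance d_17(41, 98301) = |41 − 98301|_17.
d_17(41, 98301) = 1/4913

Step 1 — x − y = 41 − 98301 = -98260. Step 2 — v_17(-98260) = 3 (factor: -98260 = −(17^3 · 20); the sign does not affect v_p). Step 3 — |x − y|_17 = 17^{-3} = 1/4913.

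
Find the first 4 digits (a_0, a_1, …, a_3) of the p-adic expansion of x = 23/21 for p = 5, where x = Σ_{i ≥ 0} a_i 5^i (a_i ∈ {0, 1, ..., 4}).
(a_0, …, a_3) = (3, 2, 0, 3)

v_5(23/21) = 0 (numerator and denominator both coprime to 5), so x ∈ ℤ_5^×. Compute digits iteratively via a_i = x_i mod 5, x_{i+1} = (x_i − a_i)/5, with x_0 = x:
  x_0 = 23/21;  a_0 = 3;  x_1 = (x_0 − 3)/5 = -8/21
  x_1 = -8/21;  a_1 = 2;  x_2 = (x_1 − 2)/5 = -10/21
  x_2 = -10/21;  a_2 = 0;  x_3 = (x_2 − 0)/5 = -2/21
  x_3 = -2/21;  a_3 = 3;  x_4 = (x_3 − 3)/5 = -13/21
Digits: (3, 2, 0, 3).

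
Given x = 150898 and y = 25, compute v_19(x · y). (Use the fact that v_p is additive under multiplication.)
v_19(3772450) = 3

v_p(x) = 3 (factor: 150898 = 19^3 · 22); v_p(y) = 0 (factor: 25 = 19^0 · 25). Additivity: v_p(xy) = v_p(x) + v_p(y) = 3 + 0 = 3. (Direct check: xy = 3772450 = 19^3 · (550).)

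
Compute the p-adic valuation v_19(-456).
v_19(-456) = 1

v_19(n) is the largest exponent k such that 19^k divides n. Factor out: -456 = -19^1 · 24. (Sign doesn't affect v_p.) So v_19(-456) = 1.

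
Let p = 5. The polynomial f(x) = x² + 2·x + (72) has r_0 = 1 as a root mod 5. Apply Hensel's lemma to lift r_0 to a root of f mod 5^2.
r_1 = 1 (mod 25)

Hensel: r_{i+1} = r_i − f(r_i)·(f′(r_i))^{-1} mod 5^{i+2}, f′(x) = 2x + 2. Iterate:
  r_0 = 1 (mod 5)
  r_1 = 1 (mod 25)
Final: r = 1 satisfies f(r) ≡ 0 mod 5^2.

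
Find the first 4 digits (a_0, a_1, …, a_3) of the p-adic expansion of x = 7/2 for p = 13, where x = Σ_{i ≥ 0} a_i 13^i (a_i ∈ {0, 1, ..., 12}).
(a_0, …, a_3) = (10, 6, 6, 6)

v_13(7/2) = 0 (numerator and denominator both coprime to 13), so x ∈ ℤ_13^×. Compute digits iteratively via a_i = x_i mod 13, x_{i+1} = (x_i − a_i)/13, with x_0 = x:
  x_0 = 7/2;  a_0 = 10;  x_1 = (x_0 − 10)/13 = -1/2
  x_1 = -1/2;  a_1 = 6;  x_2 = (x_1 − 6)/13 = -1/2
  x_2 = -1/2;  a_2 = 6;  x_3 = (x_2 − 6)/13 = -1/2
  x_3 = -1/2;  a_3 = 6;  x_4 = (x_3 − 6)/13 = -1/2
Digits: (10, 6, 6, 6).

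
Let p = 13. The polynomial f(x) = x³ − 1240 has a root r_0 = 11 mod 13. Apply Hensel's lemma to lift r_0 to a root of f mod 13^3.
r_2 = 1116 (mod 2197)

Hensel: r_{i+1} = r_i − f(r_i)/f′(r_i) mod 13^{i+2}, where f′(x) = 3x². Iterate:
  r_0 = 11 (mod 13)
  r_1 = 102 (mod 169)
  r_2 = 1116 (mod 2197)
Final: r = 1116 with f(r) ≡ 0 mod 13^3.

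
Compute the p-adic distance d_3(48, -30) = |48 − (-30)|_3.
d_3(48, -30) = 1/3

Step 1 — x − y = 48 − (-30) = 78. Step 2 — v_3(78) = 1 (factor: 78 = (3^1 · 26); the sign does not affect v_p). Step 3 — |x − y|_3 = 3^{-1} = 1/3.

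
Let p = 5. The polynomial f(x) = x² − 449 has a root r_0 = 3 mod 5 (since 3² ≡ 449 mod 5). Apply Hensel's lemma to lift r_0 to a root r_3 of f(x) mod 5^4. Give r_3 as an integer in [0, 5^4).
r_3 = 143 (mod 625)

Hensel's recurrence: r_{i+1} = r_i − f(r_i)·(f′(r_i))^{-1} mod 5^{i+2}, with f′(x) = 2x. Iterate:
  r_0 = 3 (mod 5)
  r_1 = 18 (mod 25)
  r_2 = 18 (mod 125)
  r_3 = 143 (mod 625)
Final: r_3 = 143, and one checks f(r_3) ≡ 0 mod 5^4.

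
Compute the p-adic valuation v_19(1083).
v_19(1083) = 2

v_19(n) is the largest exponent k such that 19^k divides n. Factor out: 1083 = 19^2 · 3. (Sign doesn't affect v_p.) So v_19(1083) = 2.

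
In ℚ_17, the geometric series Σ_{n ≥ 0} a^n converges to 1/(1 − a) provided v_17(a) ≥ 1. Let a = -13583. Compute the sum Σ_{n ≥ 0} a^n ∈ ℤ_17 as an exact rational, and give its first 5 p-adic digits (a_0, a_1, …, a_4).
Σ a^n = 1/(1 − a) = 1/13584;  first 5 digits = (1, 0, 4, 14, 15)

v_17(a) = 2 ≥ 1, so the series converges in ℤ_17 to 1/(1 − a) = 1/(1 − (-13583)) = 1/13584. Expand this rational in ℤ_17: compute digits iteratively via d_i = x_i mod 17, x_{i+1} = (x_i − d_i)/17. The first 5 digits are (1, 0, 4, 14, 15).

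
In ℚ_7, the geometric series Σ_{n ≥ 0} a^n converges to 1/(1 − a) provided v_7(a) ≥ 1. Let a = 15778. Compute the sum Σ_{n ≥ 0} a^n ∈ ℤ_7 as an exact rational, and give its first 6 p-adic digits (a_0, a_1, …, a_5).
Σ a^n = 1/(1 − a) = -1/15777;  first 6 digits = (1, 0, 0, 4, 6, 0)

v_7(a) = 3 ≥ 1, so the series converges in ℤ_7 to 1/(1 − a) = 1/(1 − 15778) = -1/15777. Expand this rational in ℤ_7: compute digits iteratively via d_i = x_i mod 7, x_{i+1} = (x_i − d_i)/7. The first 6 digits are (1, 0, 0, 4, 6, 0).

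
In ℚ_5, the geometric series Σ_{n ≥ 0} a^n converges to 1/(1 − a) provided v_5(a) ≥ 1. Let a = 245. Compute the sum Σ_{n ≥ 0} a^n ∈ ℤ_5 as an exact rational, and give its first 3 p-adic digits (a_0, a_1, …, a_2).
Σ a^n = 1/(1 − a) = -1/244;  first 3 digits = (1, 4, 0)

v_5(a) = 1 ≥ 1, so the series converges in ℤ_5 to 1/(1 − a) = 1/(1 − 245) = -1/244. Expand this rational in ℤ_5: compute digits iteratively via d_i = x_i mod 5, x_{i+1} = (x_i − d_i)/5. The first 3 digits are (1, 4, 0).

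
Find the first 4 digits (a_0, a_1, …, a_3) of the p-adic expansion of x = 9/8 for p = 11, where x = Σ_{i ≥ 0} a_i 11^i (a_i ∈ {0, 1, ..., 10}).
(a_0, …, a_3) = (8, 9, 6, 9)

v_11(9/8) = 0 (numerator and denominator both coprime to 11), so x ∈ ℤ_11^×. Compute digits iteratively via a_i = x_i mod 11, x_{i+1} = (x_i − a_i)/11, with x_0 = x:
  x_0 = 9/8;  a_0 = 8;  x_1 = (x_0 − 8)/11 = -5/8
  x_1 = -5/8;  a_1 = 9;  x_2 = (x_1 − 9)/11 = -7/8
  x_2 = -7/8;  a_2 = 6;  x_3 = (x_2 − 6)/11 = -5/8
  x_3 = -5/8;  a_3 = 9;  x_4 = (x_3 − 9)/11 = -7/8
Digits: (8, 9, 6, 9).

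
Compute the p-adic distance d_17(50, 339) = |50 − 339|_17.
d_17(50, 339) = 1/289

Step 1 — x − y = 50 − 339 = -289. Step 2 — v_17(-289) = 2 (factor: -289 = −(17^2 · 1); the sign does not affect v_p). Step 3 — |x − y|_17 = 17^{-2} = 1/289.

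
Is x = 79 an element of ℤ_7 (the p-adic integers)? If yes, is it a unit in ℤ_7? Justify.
x ∈ ℤ_7^× (unit); v_7(x) = 0

ℤ_7 = {x ∈ ℚ_7 : v_7(x) ≥ 0} and ℤ_7^× = {x ∈ ℤ_7 : v_7(x) = 0}. Here v_7(79) = v_7(num) − v_7(den) = 0; compare against these criteria.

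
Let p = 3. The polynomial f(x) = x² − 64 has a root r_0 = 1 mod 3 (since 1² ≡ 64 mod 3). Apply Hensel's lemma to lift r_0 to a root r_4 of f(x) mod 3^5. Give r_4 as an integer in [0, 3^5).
r_4 = 235 (mod 243)

Hensel's recurrence: r_{i+1} = r_i − f(r_i)·(f′(r_i))^{-1} mod 3^{i+2}, with f′(x) = 2x. Iterate:
  r_0 = 1 (mod 3)
  r_1 = 1 (mod 9)
  r_2 = 19 (mod 27)
  r_3 = 73 (mod 81)
  r_4 = 235 (mod 243)
Final: r_4 = 235, and one checks f(r_4) ≡ 0 mod 3^5.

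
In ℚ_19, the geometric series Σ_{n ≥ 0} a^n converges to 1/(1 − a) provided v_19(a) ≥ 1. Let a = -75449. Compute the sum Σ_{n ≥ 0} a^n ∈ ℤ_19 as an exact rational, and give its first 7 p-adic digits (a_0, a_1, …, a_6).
Σ a^n = 1/(1 − a) = 1/75450;  first 7 digits = (1, 0, 0, 8, 18, 18, 6)

v_19(a) = 3 ≥ 1, so the series converges in ℤ_19 to 1/(1 − a) = 1/(1 − (-75449)) = 1/75450. Expand this rational in ℤ_19: compute digits iteratively via d_i = x_i mod 19, x_{i+1} = (x_i − d_i)/19. The first 7 digits are (1, 0, 0, 8, 18, 18, 6).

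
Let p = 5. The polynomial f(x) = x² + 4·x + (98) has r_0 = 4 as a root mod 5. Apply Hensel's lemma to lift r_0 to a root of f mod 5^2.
r_1 = 14 (mod 25)

Hensel: r_{i+1} = r_i − f(r_i)·(f′(r_i))^{-1} mod 5^{i+2}, f′(x) = 2x + 4. Iterate:
  r_0 = 4 (mod 5)
  r_1 = 14 (mod 25)
Final: r = 14 satisfies f(r) ≡ 0 mod 5^2.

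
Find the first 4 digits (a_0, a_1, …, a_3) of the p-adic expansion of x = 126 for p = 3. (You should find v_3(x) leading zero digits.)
(a_0, …, a_3) = (0, 0, 2, 1)

v_3(126) = 2, so a_0 = ... = a_1 = 0. Factor out: x = 3^2 · u with u = 14 a unit in ℤ_3. Expand u iteratively via a_{v+i} = u_i mod 3, u_{i+1} = (u_i − a_{v+i})/3:
  u_0 = 14;  a_2 = 2;  u_1 = (u_0 − 2)/3 = 4
  u_1 = 4;  a_3 = 1;  u_2 = (u_1 − 1)/3 = 1
Digits: (0, 0, 2, 1).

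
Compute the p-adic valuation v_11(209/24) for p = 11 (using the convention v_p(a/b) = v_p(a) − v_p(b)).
v_11(209/24) = 1

Factor powers of 11 from the numerator and denominator of the reduced fraction: 209 = 11^1 · 19 and 24 = 11^0 · 24. Apply v_p(a/b) = v_p(a) − v_p(b): v_11(209/24) = 1 − 0 = 1.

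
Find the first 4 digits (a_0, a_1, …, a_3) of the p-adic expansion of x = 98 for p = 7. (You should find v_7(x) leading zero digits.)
(a_0, …, a_3) = (0, 0, 2, 0)

v_7(98) = 2, so a_0 = ... = a_1 = 0. Factor out: x = 7^2 · u with u = 2 a unit in ℤ_7. Expand u iteratively via a_{v+i} = u_i mod 7, u_{i+1} = (u_i − a_{v+i})/7:
  u_0 = 2;  a_2 = 2;  u_1 = (u_0 − 2)/7 = 0
  u_1 = 0;  a_3 = 0;  u_2 = (u_1 − 0)/7 = 0
Digits: (0, 0, 2, 0).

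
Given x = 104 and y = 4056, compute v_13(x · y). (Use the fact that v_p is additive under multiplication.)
v_13(421824) = 3

v_p(x) = 1 (factor: 104 = 13^1 · 8); v_p(y) = 2 (factor: 4056 = 13^2 · 24). Additivity: v_p(xy) = v_p(x) + v_p(y) = 1 + 2 = 3. (Direct check: xy = 421824 = 13^3 · (192).)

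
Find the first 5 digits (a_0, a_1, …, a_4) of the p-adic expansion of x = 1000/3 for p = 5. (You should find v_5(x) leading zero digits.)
(a_0, …, a_4) = (0, 0, 0, 1, 2)

v_5(1000/3) = 3, so a_0 = ... = a_2 = 0. Factor out: x = 5^3 · u with u = 8/3 a unit in ℤ_5. Expand u iteratively via a_{v+i} = u_i mod 5, u_{i+1} = (u_i − a_{v+i})/5:
  u_0 = 8/3;  a_3 = 1;  u_1 = (u_0 − 1)/5 = 1/3
  u_1 = 1/3;  a_4 = 2;  u_2 = (u_1 − 2)/5 = -1/3
Digits: (0, 0, 0, 1, 2).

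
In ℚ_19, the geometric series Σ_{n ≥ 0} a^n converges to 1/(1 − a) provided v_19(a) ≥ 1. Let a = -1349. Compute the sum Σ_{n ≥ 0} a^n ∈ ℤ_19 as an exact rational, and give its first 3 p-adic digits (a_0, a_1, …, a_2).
Σ a^n = 1/(1 − a) = 1/1350;  first 3 digits = (1, 5, 2)

v_19(a) = 1 ≥ 1, so the series converges in ℤ_19 to 1/(1 − a) = 1/(1 − (-1349)) = 1/1350. Expand this rational in ℤ_19: compute digits iteratively via d_i = x_i mod 19, x_{i+1} = (x_i − d_i)/19. The first 3 digits are (1, 5, 2).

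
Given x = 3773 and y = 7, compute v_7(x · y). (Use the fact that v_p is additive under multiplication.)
v_7(26411) = 4

v_p(x) = 3 (factor: 3773 = 7^3 · 11); v_p(y) = 1 (factor: 7 = 7^1 · 1). Additivity: v_p(xy) = v_p(x) + v_p(y) = 3 + 1 = 4. (Direct check: xy = 26411 = 7^4 · (11).)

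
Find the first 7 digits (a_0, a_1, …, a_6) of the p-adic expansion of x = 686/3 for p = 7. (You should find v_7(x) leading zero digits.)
(a_0, …, a_6) = (0, 0, 0, 3, 2, 2, 2)

v_7(686/3) = 3, so a_0 = ... = a_2 = 0. Factor out: x = 7^3 · u with u = 2/3 a unit in ℤ_7. Expand u iteratively via a_{v+i} = u_i mod 7, u_{i+1} = (u_i − a_{v+i})/7:
  u_0 = 2/3;  a_3 = 3;  u_1 = (u_0 − 3)/7 = -1/3
  u_1 = -1/3;  a_4 = 2;  u_2 = (u_1 − 2)/7 = -1/3
  u_2 = -1/3;  a_5 = 2;  u_3 = (u_2 − 2)/7 = -1/3
  u_3 = -1/3;  a_6 = 2;  u_4 = (u_3 − 2)/7 = -1/3
Digits: (0, 0, 0, 3, 2, 2, 2).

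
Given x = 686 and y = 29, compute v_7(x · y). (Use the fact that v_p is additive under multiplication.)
v_7(19894) = 3

v_p(x) = 3 (factor: 686 = 7^3 · 2); v_p(y) = 0 (factor: 29 = 7^0 · 29). Additivity: v_p(xy) = v_p(x) + v_p(y) = 3 + 0 = 3. (Direct check: xy = 19894 = 7^3 · (58).)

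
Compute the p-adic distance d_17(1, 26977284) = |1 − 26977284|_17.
d_17(1, 26977284) = 1/1419857

Step 1 — x − y = 1 − 26977284 = -26977283. Step 2 — v_17(-26977283) = 5 (factor: -26977283 = −(17^5 · 19); the sign does not affect v_p). Step 3 — |x − y|_17 = 17^{-5} = 1/1419857.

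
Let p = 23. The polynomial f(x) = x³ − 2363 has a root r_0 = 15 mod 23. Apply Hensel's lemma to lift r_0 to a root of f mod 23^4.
r_3 = 212811 (mod 279841)

Hensel: r_{i+1} = r_i − f(r_i)/f′(r_i) mod 23^{i+2}, where f′(x) = 3x². Iterate:
  r_0 = 15 (mod 23)
  r_1 = 153 (mod 529)
  r_2 = 5972 (mod 12167)
  r_3 = 212811 (mod 279841)
Final: r = 212811 with f(r) ≡ 0 mod 23^4.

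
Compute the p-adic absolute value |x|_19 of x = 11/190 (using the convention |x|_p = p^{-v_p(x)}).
|11/190|_19 = 19

Step 1 — compute v_19(x) by factoring powers of 19 out of the numerator and denominator: v_19(11/190) = -1. Step 2 — apply |x|_p = p^{-v_p(x)} = 19^{1} = 19.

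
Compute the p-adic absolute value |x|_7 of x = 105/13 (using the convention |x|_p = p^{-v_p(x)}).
|105/13|_7 = 1/7

Step 1 — compute v_7(x) by factoring powers of 7 out of the numerator and denominator: v_7(105/13) = 1. Step 2 — apply |x|_p = p^{-v_p(x)} = 7^{-1} = 1/7.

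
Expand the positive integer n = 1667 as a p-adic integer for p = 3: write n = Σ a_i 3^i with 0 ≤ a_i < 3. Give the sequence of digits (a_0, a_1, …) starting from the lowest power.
(a_0, a_1, …) = (2, 0, 2, 1, 2, 0, 2)

Repeated division by 3 gives the digits low-to-high: 1667 = 2 + 2·3^2 + 1·3^3 + 2·3^4 + 2·3^6. Digit sequence: (2, 0, 2, 1, 2, 0, 2).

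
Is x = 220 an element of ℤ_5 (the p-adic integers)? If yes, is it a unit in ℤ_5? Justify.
x ∈ ℤ_5 but not a unit; v_5(x) = 1 > 0

ℤ_5 = {x ∈ ℚ_5 : v_5(x) ≥ 0} and ℤ_5^× = {x ∈ ℤ_5 : v_5(x) = 0}. Here v_5(220) = v_5(num) − v_5(den) = 1; compare against these criteria.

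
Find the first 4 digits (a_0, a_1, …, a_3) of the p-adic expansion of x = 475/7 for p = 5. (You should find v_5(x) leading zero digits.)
(a_0, …, a_3) = (0, 0, 2, 3)

v_5(475/7) = 2, so a_0 = ... = a_1 = 0. Factor out: x = 5^2 · u with u = 19/7 a unit in ℤ_5. Expand u iteratively via a_{v+i} = u_i mod 5, u_{i+1} = (u_i − a_{v+i})/5:
  u_0 = 19/7;  a_2 = 2;  u_1 = (u_0 − 2)/5 = 1/7
  u_1 = 1/7;  a_3 = 3;  u_2 = (u_1 − 3)/5 = -4/7
Digits: (0, 0, 2, 3).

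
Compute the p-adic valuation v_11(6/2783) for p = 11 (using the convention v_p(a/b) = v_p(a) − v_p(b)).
v_11(6/2783) = -2

Factor powers of 11 from the numerator and denominator of the reduced fraction: 6 = 11^0 · 6 and 2783 = 11^2 · 23. Apply v_p(a/b) = v_p(a) − v_p(b): v_11(6/2783) = 0 − 2 = -2.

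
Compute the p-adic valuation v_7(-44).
v_7(-44) = 0

v_7(n) is the largest exponent k such that 7^k divides n. Factor out: -44 = -7^0 · 44. (Sign doesn't affect v_p.) So v_7(-44) = 0.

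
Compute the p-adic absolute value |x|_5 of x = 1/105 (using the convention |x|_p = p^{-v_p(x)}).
|1/105|_5 = 5

Step 1 — compute v_5(x) by factoring powers of 5 out of the numerator and denominator: v_5(1/105) = -1. Step 2 — apply |x|_p = p^{-v_p(x)} = 5^{1} = 5.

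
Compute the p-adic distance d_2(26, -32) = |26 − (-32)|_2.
d_2(26, -32) = 1/2

Step 1 — x − y = 26 − (-32) = 58. Step 2 — v_2(58) = 1 (factor: 58 = (2^1 · 29); the sign does not affect v_p). Step 3 — |x − y|_2 = 2^{-1} = 1/2.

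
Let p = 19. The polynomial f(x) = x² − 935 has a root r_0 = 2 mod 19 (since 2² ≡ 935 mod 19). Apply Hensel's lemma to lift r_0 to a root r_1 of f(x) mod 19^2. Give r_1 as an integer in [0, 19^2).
r_1 = 325 (mod 361)

Hensel's recurrence: r_{i+1} = r_i − f(r_i)·(f′(r_i))^{-1} mod 19^{i+2}, with f′(x) = 2x. Iterate:
  r_0 = 2 (mod 19)
  r_1 = 325 (mod 361)
Final: r_1 = 325, and one checks f(r_1) ≡ 0 mod 19^2.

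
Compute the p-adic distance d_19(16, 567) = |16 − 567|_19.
d_19(16, 567) = 1/19

Step 1 — x − y = 16 − 567 = -551. Step 2 — v_19(-551) = 1 (factor: -551 = −(19^1 · 29); the sign does not affect v_p). Step 3 — |x − y|_19 = 19^{-1} = 1/19.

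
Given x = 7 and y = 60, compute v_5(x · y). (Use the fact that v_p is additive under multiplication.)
v_5(420) = 1

v_p(x) = 0 (factor: 7 = 5^0 · 7); v_p(y) = 1 (factor: 60 = 5^1 · 12). Additivity: v_p(xy) = v_p(x) + v_p(y) = 0 + 1 = 1. (Direct check: xy = 420 = 5^1 · (84).)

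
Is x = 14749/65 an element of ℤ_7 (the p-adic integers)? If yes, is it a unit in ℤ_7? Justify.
x ∈ ℤ_7 but not a unit; v_7(x) = 3 > 0

ℤ_7 = {x ∈ ℚ_7 : v_7(x) ≥ 0} and ℤ_7^× = {x ∈ ℤ_7 : v_7(x) = 0}. Here v_7(14749/65) = v_7(num) − v_7(den) = 3; compare against these criteria.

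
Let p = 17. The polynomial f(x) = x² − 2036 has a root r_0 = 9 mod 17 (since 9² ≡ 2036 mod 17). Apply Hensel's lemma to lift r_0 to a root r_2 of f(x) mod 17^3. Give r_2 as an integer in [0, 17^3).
r_2 = 3409 (mod 4913)

Hensel's recurrence: r_{i+1} = r_i − f(r_i)·(f′(r_i))^{-1} mod 17^{i+2}, with f′(x) = 2x. Iterate:
  r_0 = 9 (mod 17)
  r_1 = 230 (mod 289)
  r_2 = 3409 (mod 4913)
Final: r_2 = 3409, and one checks f(r_2) ≡ 0 mod 17^3.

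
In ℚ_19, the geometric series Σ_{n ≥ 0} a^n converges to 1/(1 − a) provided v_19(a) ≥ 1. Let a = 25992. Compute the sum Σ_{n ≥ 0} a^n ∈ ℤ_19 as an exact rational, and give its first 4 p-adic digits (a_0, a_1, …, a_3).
Σ a^n = 1/(1 − a) = -1/25991;  first 4 digits = (1, 0, 15, 3)

v_19(a) = 2 ≥ 1, so the series converges in ℤ_19 to 1/(1 − a) = 1/(1 − 25992) = -1/25991. Expand this rational in ℤ_19: compute digits iteratively via d_i = x_i mod 19, x_{i+1} = (x_i − d_i)/19. The first 4 digits are (1, 0, 15, 3).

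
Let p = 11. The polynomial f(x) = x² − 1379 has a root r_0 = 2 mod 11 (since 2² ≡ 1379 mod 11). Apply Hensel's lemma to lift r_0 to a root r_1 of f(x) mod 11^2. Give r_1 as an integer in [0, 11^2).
r_1 = 13 (mod 121)

Hensel's recurrence: r_{i+1} = r_i − f(r_i)·(f′(r_i))^{-1} mod 11^{i+2}, with f′(x) = 2x. Iterate:
  r_0 = 2 (mod 11)
  r_1 = 13 (mod 121)
Final: r_1 = 13, and one checks f(r_1) ≡ 0 mod 11^2.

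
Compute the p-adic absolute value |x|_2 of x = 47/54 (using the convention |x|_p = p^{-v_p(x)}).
|47/54|_2 = 2

Step 1 — compute v_2(x) by factoring powers of 2 out of the numerator and denominator: v_2(47/54) = -1. Step 2 — apply |x|_p = p^{-v_p(x)} = 2^{1} = 2.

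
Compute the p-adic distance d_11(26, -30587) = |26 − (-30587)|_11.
d_11(26, -30587) = 1/1331

Step 1 — x − y = 26 − (-30587) = 30613. Step 2 — v_11(30613) = 3 (factor: 30613 = (11^3 · 23); the sign does not affect v_p). Step 3 — |x − y|_11 = 11^{-3} = 1/1331.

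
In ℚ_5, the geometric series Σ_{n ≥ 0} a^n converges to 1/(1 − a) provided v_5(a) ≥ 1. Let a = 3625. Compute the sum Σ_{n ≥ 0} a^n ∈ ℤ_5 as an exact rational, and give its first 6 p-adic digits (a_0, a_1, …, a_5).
Σ a^n = 1/(1 − a) = -1/3624;  first 6 digits = (1, 0, 0, 4, 0, 1)

v_5(a) = 3 ≥ 1, so the series converges in ℤ_5 to 1/(1 − a) = 1/(1 − 3625) = -1/3624. Expand this rational in ℤ_5: compute digits iteratively via d_i = x_i mod 5, x_{i+1} = (x_i − d_i)/5. The first 6 digits are (1, 0, 0, 4, 0, 1).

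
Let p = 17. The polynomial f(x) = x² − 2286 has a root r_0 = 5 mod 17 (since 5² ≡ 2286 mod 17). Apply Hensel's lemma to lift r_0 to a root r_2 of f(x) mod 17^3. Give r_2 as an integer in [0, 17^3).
r_2 = 2572 (mod 4913)

Hensel's recurrence: r_{i+1} = r_i − f(r_i)·(f′(r_i))^{-1} mod 17^{i+2}, with f′(x) = 2x. Iterate:
  r_0 = 5 (mod 17)
  r_1 = 260 (mod 289)
  r_2 = 2572 (mod 4913)
Final: r_2 = 2572, and one checks f(r_2) ≡ 0 mod 17^3.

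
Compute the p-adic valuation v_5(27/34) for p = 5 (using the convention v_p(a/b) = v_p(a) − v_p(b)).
v_5(27/34) = 0

Factor powers of 5 from the numerator and denominator of the reduced fraction: 27 = 5^0 · 27 and 34 = 5^0 · 34. Apply v_p(a/b) = v_p(a) − v_p(b): v_5(27/34) = 0 − 0 = 0.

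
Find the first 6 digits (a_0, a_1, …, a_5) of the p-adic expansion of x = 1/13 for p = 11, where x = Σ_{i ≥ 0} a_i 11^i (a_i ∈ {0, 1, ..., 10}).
(a_0, …, a_5) = (6, 2, 4, 3, 9, 0)

v_11(1/13) = 0 (numerator and denominator both coprime to 11), so x ∈ ℤ_11^×. Compute digits iteratively via a_i = x_i mod 11, x_{i+1} = (x_i − a_i)/11, with x_0 = x:
  x_0 = 1/13;  a_0 = 6;  x_1 = (x_0 − 6)/11 = -7/13
  x_1 = -7/13;  a_1 = 2;  x_2 = (x_1 − 2)/11 = -3/13
  x_2 = -3/13;  a_2 = 4;  x_3 = (x_2 − 4)/11 = -5/13
  x_3 = -5/13;  a_3 = 3;  x_4 = (x_3 − 3)/11 = -4/13
  x_4 = -4/13;  a_4 = 9;  x_5 = (x_4 − 9)/11 = -11/13
  x_5 = -11/13;  a_5 = 0;  x_6 = (x_5 − 0)/11 = -1/13
Digits: (6, 2, 4, 3, 9, 0).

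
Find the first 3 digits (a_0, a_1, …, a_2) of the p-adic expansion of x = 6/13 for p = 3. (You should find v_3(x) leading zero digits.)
(a_0, …, a_2) = (0, 2, 1)

v_3(6/13) = 1, so a_0 = ... = a_0 = 0. Factor out: x = 3^1 · u with u = 2/13 a unit in ℤ_3. Expand u iteratively via a_{v+i} = u_i mod 3, u_{i+1} = (u_i − a_{v+i})/3:
  u_0 = 2/13;  a_1 = 2;  u_1 = (u_0 − 2)/3 = -8/13
  u_1 = -8/13;  a_2 = 1;  u_2 = (u_1 − 1)/3 = -7/13
Digits: (0, 2, 1).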